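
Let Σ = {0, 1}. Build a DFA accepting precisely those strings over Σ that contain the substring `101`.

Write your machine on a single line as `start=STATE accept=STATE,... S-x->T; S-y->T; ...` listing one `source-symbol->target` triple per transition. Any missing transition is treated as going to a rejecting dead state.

start=S0; accept=S3; S0-0->S0; S0-1->S1; S1-0->S2; S1-1->S1; S2-0->S0; S2-1->S3; S3-0->S3; S3-1->S3

Track how much of `101` has been matched so far: state S0 is no progress, S3 is the absorbing accept state reached once `101` has occurred. Intermediate states record partial matches; on a mismatch, fall back to the longest reusable overlap.
With 4 states:
        0   1  
>  S0   S0  S1 
   S1   S2  S1 
   S2   S0  S3 
 * S3   S3  S3 
(> = start, * = accepting)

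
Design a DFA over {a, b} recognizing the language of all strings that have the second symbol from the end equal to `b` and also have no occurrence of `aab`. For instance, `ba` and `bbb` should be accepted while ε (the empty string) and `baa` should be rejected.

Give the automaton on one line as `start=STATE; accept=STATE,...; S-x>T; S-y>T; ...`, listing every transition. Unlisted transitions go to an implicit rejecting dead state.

start=s0; accept=s4,s5; s0-a>s1; s0-b>s2; s1-a>s3; s1-b>s2; s2-a>s4; s2-b>s5; s3-a>s3; s3-b>s3; s4-a>s3; s4-b>s2; s5-a>s4; s5-b>s5

Run two small machines in parallel and take their product. One (7 states) tracks the last 2 symbols read; the other (4 states) tracks partial matches of the forbidden pattern `aab`. Each combined state is a pair, one component from each; accept when both components accept. After merging equivalent states the machine shrinks.
6 states suffice.
        a   b  
>  s0   s1  s2 
   s1   s3  s2 
   s2   s4  s5 
   s3   s3  s3 
 * s4   s3  s2 
 * s5   s4  s5 
(> = start, * = accepting)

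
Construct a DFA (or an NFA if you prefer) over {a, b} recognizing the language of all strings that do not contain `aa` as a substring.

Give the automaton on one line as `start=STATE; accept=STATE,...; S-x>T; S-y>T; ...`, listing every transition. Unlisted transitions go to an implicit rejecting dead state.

Track partial matches of the forbidden pattern `aa`. State S2 is a dead state reached once `aa` has occurred; every other state accepts. S0 means no part of `aa` is currently matched.
A 3-state machine:
        a   b  
>* S0   S1  S0 
 * S1   S2  S0 
   S2   S2  S2 
(> = start, * = accepting)

start=S0; accept=S0,S1; S0-a>S1; S0-b>S0; S1-a>S2; S1-b>S0; S2-a>S2; S2-b>S2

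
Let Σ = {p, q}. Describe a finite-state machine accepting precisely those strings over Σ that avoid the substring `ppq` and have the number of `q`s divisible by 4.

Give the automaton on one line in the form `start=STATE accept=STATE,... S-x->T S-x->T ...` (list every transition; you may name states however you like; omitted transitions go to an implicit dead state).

start=A accept=A,B,D A-p->B A-q->C B-p->D B-q->C C-p->E C-q->F D-p->D D-q->G E-p->H E-q->F F-p->I F-q->J G-p->G G-q->K H-p->H H-q->K I-p->L I-q->J J-p->M J-q->A K-p->K K-q->N L-p->L L-q->N M-p->O M-q->A N-p->N N-q->P O-p->O O-q->P P-p->P P-q->G

Run two small machines in parallel and take their product. The first has 4 states tracking partial matches of the forbidden pattern `ppq`; the second has 4 states tracking the count of `q`s modulo 4. A product state is a pair (one from each), accepting exactly when both do.
A 16-state machine:
       p  q 
>* A   B  C 
 * B   D  C 
   C   E  F 
 * D   D  G 
   E   H  F 
   F   I  J 
   G   G  K 
   H   H  K 
   I   L  J 
   J   M  A 
   K   K  N 
   L   L  N 
   M   O  A 
   N   N  P 
   O   O  P 
   P   P  G 
(> = start, * = accepting)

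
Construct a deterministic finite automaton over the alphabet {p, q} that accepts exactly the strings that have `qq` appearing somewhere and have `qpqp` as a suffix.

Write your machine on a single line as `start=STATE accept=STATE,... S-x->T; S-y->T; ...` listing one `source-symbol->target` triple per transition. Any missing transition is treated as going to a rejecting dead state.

Build one automaton per condition and run them in lockstep. The first has 3 states tracking whether and how much of `qq` has been seen; the second has 5 states tracking how much of the suffix `qpqp` has currently been matched. A product state is a pair (one from each), accepting exactly when both do. Equivalent product states are then merged.
7 states suffice.
       p  q 
>  A   A  B 
   B   A  C 
   C   D  C 
   D   E  F 
   E   E  C 
   F   G  C 
 * G   E  F 
(> = start, * = accepting)

start=A; accept=G; A-p->A; A-q->B; B-p->A; B-q->C; C-p->D; C-q->C; D-p->E; D-q->F; E-p->E; E-q->C; F-p->G; F-q->C; G-p->E; G-q->F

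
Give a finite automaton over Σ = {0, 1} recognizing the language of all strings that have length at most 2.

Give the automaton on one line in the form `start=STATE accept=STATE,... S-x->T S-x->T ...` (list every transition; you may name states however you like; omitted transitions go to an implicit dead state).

Count input length up to 3: every symbol moves from q0 toward q3, which means 'more than 2' and absorbs. Accept from {q0, q1, q2}.
        0   1  
>* q0   q1  q1 
 * q1   q2  q2 
 * q2   q3  q3 
   q3   q3  q3 
(> = start, * = accepting)

start=q0 accept=q0,q1,q2 q0-0->q1 q0-1->q1 q1-0->q2 q1-1->q2 q2-0->q3 q2-1->q3 q3-0->q3 q3-1->q3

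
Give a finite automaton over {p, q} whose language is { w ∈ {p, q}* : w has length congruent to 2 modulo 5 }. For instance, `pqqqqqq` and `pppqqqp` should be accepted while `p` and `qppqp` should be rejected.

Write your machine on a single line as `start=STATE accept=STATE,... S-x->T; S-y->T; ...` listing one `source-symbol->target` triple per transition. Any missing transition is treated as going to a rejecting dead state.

start=S0; accept=S2; S0-p->S1; S0-q->S1; S1-p->S2; S1-q->S2; S2-p->S3; S2-q->S3; S3-p->S4; S3-q->S4; S4-p->S0; S4-q->S0

Only the length mod 5 matters, so use a 5-cycle: from any state, every input symbol moves to the next state, wrapping S4 back to S0. Mark S2 accepting.
5 states suffice.
        p   q  
>  S0   S1  S1 
   S1   S2  S2 
 * S2   S3  S3 
   S3   S4  S4 
   S4   S0  S0 
(> = start, * = accepting)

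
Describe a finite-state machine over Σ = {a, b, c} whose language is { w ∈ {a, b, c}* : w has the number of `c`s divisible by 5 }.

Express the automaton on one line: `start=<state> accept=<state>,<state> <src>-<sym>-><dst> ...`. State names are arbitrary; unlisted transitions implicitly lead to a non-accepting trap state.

The only thing that matters is how many `c`s have appeared, reduced mod 5. Use one state per residue: q0 for 0, …, q4 for 4. Reading `c` moves to the next residue; anything else stays put. q0 is accepting.
With 5 states:
        a   b   c  
>* q0   q0  q0  q1 
   q1   q1  q1  q2 
   q2   q2  q2  q3 
   q3   q3  q3  q4 
   q4   q4  q4  q0 
(> = start, * = accepting)

start=q0 accept=q0 q0-a->q0 q0-b->q0 q0-c->q1 q1-a->q1 q1-b->q1 q1-c->q2 q2-a->q2 q2-b->q2 q2-c->q3 q3-a->q3 q3-b->q3 q3-c->q4 q4-a->q4 q4-b->q4 q4-c->q0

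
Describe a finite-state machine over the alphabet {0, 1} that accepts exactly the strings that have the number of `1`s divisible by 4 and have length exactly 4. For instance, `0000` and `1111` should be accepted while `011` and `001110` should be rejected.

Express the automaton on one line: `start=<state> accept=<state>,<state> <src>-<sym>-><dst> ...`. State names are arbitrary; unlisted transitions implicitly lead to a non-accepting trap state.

start=q0 accept=q8 q0-0->q1 q0-1->q2 q1-0->q3 q1-1->q4 q2-0->q4 q2-1->q5 q3-0->q6 q3-1->q4 q4-0->q4 q4-1->q4 q5-0->q4 q5-1->q7 q6-0->q8 q6-1->q4 q7-0->q4 q7-1->q8 q8-0->q4 q8-1->q4

Build one automaton per condition and run them in lockstep. The first has 4 states tracking the count of `1`s modulo 4; the second has 6 states tracking the input length, saturating at 5. A product state is a pair (one from each), accepting exactly when both do. Equivalent product states are then merged.
A 9-state machine:
        0   1  
>  q0   q1  q2 
   q1   q3  q4 
   q2   q4  q5 
   q3   q6  q4 
   q4   q4  q4 
   q5   q4  q7 
   q6   q8  q4 
   q7   q4  q8 
 * q8   q4  q4 
(> = start, * = accepting)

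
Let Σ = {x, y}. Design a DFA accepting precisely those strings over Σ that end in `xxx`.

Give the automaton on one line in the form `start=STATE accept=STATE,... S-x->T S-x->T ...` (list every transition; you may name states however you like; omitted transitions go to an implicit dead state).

start=A accept=D A-x->B A-y->A B-x->C B-y->A C-x->D C-y->A D-x->D D-y->A

Let each state record the length of the longest suffix of the input read so far that is also a prefix of `xxx`. B means the last symbol is `x`; C means the last 2 symbols are `xx`; D means the last 3 symbols are `xxx`. Accept only at D, where the string currently ends in `xxx`.
       x  y 
>  A   B  A 
   B   C  A 
   C   D  A 
 * D   D  A 
(> = start, * = accepting)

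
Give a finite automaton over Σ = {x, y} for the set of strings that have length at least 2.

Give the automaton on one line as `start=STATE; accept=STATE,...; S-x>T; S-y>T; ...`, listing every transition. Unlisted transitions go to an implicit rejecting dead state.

We only need to distinguish lengths 0, 1, …, 2, and '>2'. Chain S0 → S1 → S2 → S3 on every symbol, with S3 looping. Accepting states: {S2, S3}.
A 4-state machine:
        x   y  
>  S0   S1  S1 
   S1   S2  S2 
 * S2   S3  S3 
 * S3   S3  S3 
(> = start, * = accepting)

start=S0; accept=S2,S3; S0-x>S1; S0-y>S1; S1-x>S2; S1-y>S2; S2-x>S3; S2-y>S3; S3-x>S3; S3-y>S3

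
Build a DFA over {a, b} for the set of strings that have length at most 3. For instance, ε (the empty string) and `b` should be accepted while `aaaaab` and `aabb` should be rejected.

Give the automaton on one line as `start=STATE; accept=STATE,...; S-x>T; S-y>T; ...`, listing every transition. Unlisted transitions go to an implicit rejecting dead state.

We only need to distinguish lengths 0, 1, …, 3, and '>3'. Chain q0 → q1 → q2 → q3 → q4 on every symbol, with q4 looping. Accepting states: {q0, q1, q2, q3}.
A 5-state machine:
        a   b  
>* q0   q1  q1 
 * q1   q2  q2 
 * q2   q3  q3 
 * q3   q4  q4 
   q4   q4  q4 
(> = start, * = accepting)

start=q0; accept=q0,q1,q2,q3; q0-a>q1; q0-b>q1; q1-a>q2; q1-b>q2; q2-a>q3; q2-b>q3; q3-a>q4; q3-b>q4; q4-a>q4; q4-b>q4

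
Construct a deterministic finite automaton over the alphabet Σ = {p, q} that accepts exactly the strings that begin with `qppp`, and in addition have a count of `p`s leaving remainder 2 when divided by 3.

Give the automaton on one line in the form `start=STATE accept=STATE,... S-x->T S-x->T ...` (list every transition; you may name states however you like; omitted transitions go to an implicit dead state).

start=A accept=J A-p->B A-q->C B-p->D B-q->B C-p->E C-q->F D-p->F D-q->D E-p->G E-q->B F-p->B F-q->F G-p->H G-q->D H-p->I H-q->H I-p->J I-q->I J-p->H J-q->J

Build one automaton per condition and run them in lockstep. The first has 6 states tracking whether the input so far still matches the prefix `qppp`; the second has 3 states tracking the count of `p`s modulo 3. A product state is a pair (one from each), accepting exactly when both do.
A 10-state machine:
       p  q 
>  A   B  C 
   B   D  B 
   C   E  F 
   D   F  D 
   E   G  B 
   F   B  F 
   G   H  D 
   H   I  H 
   I   J  I 
 * J   H  J 
(> = start, * = accepting)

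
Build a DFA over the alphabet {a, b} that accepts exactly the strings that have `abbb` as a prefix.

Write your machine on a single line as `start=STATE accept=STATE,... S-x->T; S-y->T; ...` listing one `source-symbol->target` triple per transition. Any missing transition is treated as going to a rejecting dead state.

start=s0; accept=s4; s0-a->s1; s0-b->s5; s1-a->s5; s1-b->s2; s2-a->s5; s2-b->s3; s3-a->s5; s3-b->s4; s4-a->s4; s4-b->s4; s5-a->s5; s5-b->s5

Walk along `abbb` while the input agrees: from s0 take `a` to s1, and so on. Any deviation drops to the rejecting sink s5. Once s4 is reached the prefix is confirmed and every continuation is accepted.
        a   b  
>  s0   s1  s5 
   s1   s5  s2 
   s2   s5  s3 
   s3   s5  s4 
 * s4   s4  s4 
   s5   s5  s5 
(> = start, * = accepting)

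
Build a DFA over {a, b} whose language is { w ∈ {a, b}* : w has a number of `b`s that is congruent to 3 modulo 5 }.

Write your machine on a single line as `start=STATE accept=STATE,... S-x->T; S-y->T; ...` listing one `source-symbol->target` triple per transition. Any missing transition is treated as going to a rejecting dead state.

The only thing that matters is how many `b`s have appeared, reduced mod 5. Use one state per residue: S0 for 0, …, S4 for 4. Reading `b` moves to the next residue; anything else stays put. S3 is accepting.
        a   b  
>  S0   S0  S1 
   S1   S1  S2 
   S2   S2  S3 
 * S3   S3  S4 
   S4   S4  S0 
(> = start, * = accepting)

start=S0; accept=S3; S0-a->S0; S0-b->S1; S1-a->S1; S1-b->S2; S2-a->S2; S2-b->S3; S3-a->S3; S3-b->S4; S4-a->S4; S4-b->S0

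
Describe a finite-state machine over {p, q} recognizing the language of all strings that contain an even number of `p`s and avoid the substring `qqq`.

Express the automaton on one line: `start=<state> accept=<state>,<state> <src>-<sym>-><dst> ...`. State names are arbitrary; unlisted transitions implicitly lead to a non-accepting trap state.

start=S0 accept=S0,S2,S4 S0-p->S1 S0-q->S2 S1-p->S0 S1-q->S3 S2-p->S1 S2-q->S4 S3-p->S0 S3-q->S5 S4-p->S1 S4-q->S6 S5-p->S0 S5-q->S6 S6-p->S6 S6-q->S6

Handle the two conditions separately and then intersect. One (2 states) tracks the count of `p`s modulo 2; the other (4 states) tracks partial matches of the forbidden pattern `qqq`. Each combined state is a pair, one component from each; accept when both components accept. After merging equivalent states the machine shrinks.
7 states suffice.
        p   q  
>* S0   S1  S2 
   S1   S0  S3 
 * S2   S1  S4 
   S3   S0  S5 
 * S4   S1  S6 
   S5   S0  S6 
   S6   S6  S6 
(> = start, * = accepting)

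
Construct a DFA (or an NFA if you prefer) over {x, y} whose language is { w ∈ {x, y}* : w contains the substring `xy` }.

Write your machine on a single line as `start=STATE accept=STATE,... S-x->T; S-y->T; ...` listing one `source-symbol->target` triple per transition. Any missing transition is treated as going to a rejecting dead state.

start=S0; accept=S2; S0-x->S1; S0-y->S0; S1-x->S1; S1-y->S2; S2-x->S2; S2-y->S2

States S0..S1 record the length of the longest prefix of `xy` that matches the current input suffix. Reaching S2 means `xy` has been seen, and we stay there forever. Accept from S2.
A 3-state machine:
        x   y  
>  S0   S1  S0 
   S1   S1  S2 
 * S2   S2  S2 
(> = start, * = accepting)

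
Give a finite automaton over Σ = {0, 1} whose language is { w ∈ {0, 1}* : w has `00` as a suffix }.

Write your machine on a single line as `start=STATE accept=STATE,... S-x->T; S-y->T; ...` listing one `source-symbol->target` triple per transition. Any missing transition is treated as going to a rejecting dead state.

Let each state record the length of the longest suffix of the input read so far that is also a prefix of `00`. S1 means the last symbol is `0`; S2 means the last 2 symbols are `00`. Accept only at S2, where the string currently ends in `00`.
With 3 states:
        0   1  
>  S0   S1  S0 
   S1   S2  S0 
 * S2   S2  S0 
(> = start, * = accepting)

start=S0; accept=S2; S0-0->S1; S0-1->S0; S1-0->S2; S1-1->S0; S2-0->S2; S2-1->S0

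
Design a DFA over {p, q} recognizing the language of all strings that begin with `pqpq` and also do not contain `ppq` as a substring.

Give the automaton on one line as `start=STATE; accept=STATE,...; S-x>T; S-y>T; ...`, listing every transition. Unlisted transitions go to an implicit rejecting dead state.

start=s0; accept=s5,s6,s7; s0-p>s1; s0-q>s2; s1-p>s2; s1-q>s3; s2-p>s2; s2-q>s2; s3-p>s4; s3-q>s2; s4-p>s2; s4-q>s5; s5-p>s6; s5-q>s5; s6-p>s7; s6-q>s5; s7-p>s7; s7-q>s2

Run two small machines in parallel and take their product. One (6 states) tracks whether the input so far still matches the prefix `pqpq`; the other (4 states) tracks partial matches of the forbidden pattern `ppq`. Each combined state is a pair, one component from each; accept when both components accept. Minimizing collapses redundant product states.
        p   q  
>  s0   s1  s2 
   s1   s2  s3 
   s2   s2  s2 
   s3   s4  s2 
   s4   s2  s5 
 * s5   s6  s5 
 * s6   s7  s5 
 * s7   s7  s2 
(> = start, * = accepting)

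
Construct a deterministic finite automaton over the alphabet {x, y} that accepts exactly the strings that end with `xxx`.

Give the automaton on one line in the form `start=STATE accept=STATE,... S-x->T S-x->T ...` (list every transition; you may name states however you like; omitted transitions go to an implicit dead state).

Remember how much of `xxx` the current input suffix matches. State A means no match yet; B means the last symbol is `x`; C means the last 2 symbols are `xx`; D means the last 3 symbols are `xxx`. Only D accepts. On a mismatch, fall back to the longest proper suffix that is still a prefix of `xxx`.
4 states suffice.
       x  y 
>  A   B  A 
   B   C  A 
   C   D  A 
 * D   D  A 
(> = start, * = accepting)

start=A accept=D A-x->B A-y->A B-x->C B-y->A C-x->D C-y->A D-x->D D-y->A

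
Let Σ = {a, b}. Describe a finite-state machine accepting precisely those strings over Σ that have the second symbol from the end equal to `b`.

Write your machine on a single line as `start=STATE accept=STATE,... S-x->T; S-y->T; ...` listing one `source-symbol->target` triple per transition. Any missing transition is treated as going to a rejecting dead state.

start=s0; accept=s5,s6; s0-a->s1; s0-b->s2; s1-a->s3; s1-b->s4; s2-a->s5; s2-b->s6; s3-a->s3; s3-b->s4; s4-a->s5; s4-b->s6; s5-a->s3; s5-b->s4; s6-a->s5; s6-b->s6

A DFA must remember the last 2 symbols (since which symbol is second-to-last isn't known until the input ends). Use one state per possible window of the last ≤2 symbols; accept from those whose window starts with `b`.
7 states suffice.
        a   b  
>  s0   s1  s2 
   s1   s3  s4 
   s2   s5  s6 
   s3   s3  s4 
   s4   s5  s6 
 * s5   s3  s4 
 * s6   s5  s6 
(> = start, * = accepting)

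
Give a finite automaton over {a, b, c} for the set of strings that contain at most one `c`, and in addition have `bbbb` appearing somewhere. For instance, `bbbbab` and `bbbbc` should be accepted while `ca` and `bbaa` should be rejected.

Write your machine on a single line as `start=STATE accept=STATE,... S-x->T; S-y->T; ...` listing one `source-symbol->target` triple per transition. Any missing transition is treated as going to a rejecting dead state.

Handle the two conditions separately and then intersect. One (3 states) tracks the count of `c`s, saturating at 2; the other (5 states) tracks whether and how much of `bbbb` has been seen. Each combined state is a pair, one component from each; accept when both components accept. Equivalent product states are then merged.
11 states suffice.
          a    b    c  
>  q0     q0   q1   q2 
   q1     q0   q3   q2 
   q2     q2   q4   q5 
   q3     q0   q6   q2 
   q4     q2   q7   q5 
   q5     q5   q5   q5 
   q6     q0   q8   q2 
   q7     q2   q9   q5 
 * q8     q8   q8  q10 
   q9     q2  q10   q5 
 * q10   q10  q10   q5 
(> = start, * = accepting)

start=q0; accept=q8,q10; q0-a->q0; q0-b->q1; q0-c->q2; q1-a->q0; q1-b->q3; q1-c->q2; q2-a->q2; q2-b->q4; q2-c->q5; q3-a->q0; q3-b->q6; q3-c->q2; q4-a->q2; q4-b->q7; q4-c->q5; q5-a->q5; q5-b->q5; q5-c->q5; q6-a->q0; q6-b->q8; q6-c->q2; q7-a->q2; q7-b->q9; q7-c->q5; q8-a->q8; q8-b->q8; q8-c->q10; q9-a->q2; q9-b->q10; q9-c->q5; q10-a->q10; q10-b->q10; q10-c->q5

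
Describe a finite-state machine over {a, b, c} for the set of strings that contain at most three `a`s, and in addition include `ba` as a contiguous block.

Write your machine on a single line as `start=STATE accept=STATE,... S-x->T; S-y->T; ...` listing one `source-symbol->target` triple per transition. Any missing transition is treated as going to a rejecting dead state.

Handle the two conditions separately and then intersect. The first has 5 states tracking the count of `a`s, saturating at 4; the second has 3 states tracking whether and how much of `ba` has been seen. A product state is a pair (one from each), accepting exactly when both do. Equivalent product states are then merged.
10 states suffice.
        a   b   c  
>  q0   q1  q2  q0 
   q1   q3  q4  q1 
   q2   q5  q2  q0 
   q3   q6  q7  q3 
   q4   q8  q4  q1 
 * q5   q8  q5  q5 
   q6   q6  q6  q6 
   q7   q9  q7  q3 
 * q8   q9  q8  q8 
 * q9   q6  q9  q9 
(> = start, * = accepting)

start=q0; accept=q5,q8,q9; q0-a->q1; q0-b->q2; q0-c->q0; q1-a->q3; q1-b->q4; q1-c->q1; q2-a->q5; q2-b->q2; q2-c->q0; q3-a->q6; q3-b->q7; q3-c->q3; q4-a->q8; q4-b->q4; q4-c->q1; q5-a->q8; q5-b->q5; q5-c->q5; q6-a->q6; q6-b->q6; q6-c->q6; q7-a->q9; q7-b->q7; q7-c->q3; q8-a->q9; q8-b->q8; q8-c->q8; q9-a->q6; q9-b->q9; q9-c->q9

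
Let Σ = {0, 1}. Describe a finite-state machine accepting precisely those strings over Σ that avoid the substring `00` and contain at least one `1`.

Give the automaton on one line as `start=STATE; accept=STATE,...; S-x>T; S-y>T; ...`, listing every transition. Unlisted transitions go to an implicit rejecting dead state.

Run two small machines in parallel and take their product. The first has 3 states tracking partial matches of the forbidden pattern `00`; the second has 3 states tracking the count of `1`s, saturating at 2. A product state is a pair (one from each), accepting exactly when both do. Equivalent product states are then merged.
With 5 states:
        0   1  
>  q0   q1  q2 
   q1   q3  q2 
 * q2   q4  q2 
   q3   q3  q3 
 * q4   q3  q2 
(> = start, * = accepting)

start=q0; accept=q2,q4; q0-0>q1; q0-1>q2; q1-0>q3; q1-1>q2; q2-0>q4; q2-1>q2; q3-0>q3; q3-1>q3; q4-0>q3; q4-1>q2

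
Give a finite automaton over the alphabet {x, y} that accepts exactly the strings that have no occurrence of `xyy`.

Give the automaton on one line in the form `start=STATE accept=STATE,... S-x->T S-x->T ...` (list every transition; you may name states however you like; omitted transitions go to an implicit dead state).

start=S0 accept=S0,S1,S2 S0-x->S1 S0-y->S0 S1-x->S1 S1-y->S2 S2-x->S1 S2-y->S3 S3-x->S3 S3-y->S3

This is the complement of 'contains `xyy`'. Use the same substring-matching states — S0 through S3 holding how much of `xyy` has just been matched — but flip the accepting set: everything except the trap S3 accepts.
        x   y  
>* S0   S1  S0 
 * S1   S1  S2 
 * S2   S1  S3 
   S3   S3  S3 
(> = start, * = accepting)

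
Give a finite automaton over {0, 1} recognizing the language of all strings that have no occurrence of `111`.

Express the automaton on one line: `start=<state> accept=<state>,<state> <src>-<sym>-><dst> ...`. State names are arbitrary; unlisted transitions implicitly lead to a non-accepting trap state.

Track partial matches of the forbidden pattern `111`. State D is a dead state reached once `111` has occurred; every other state accepts. A means no part of `111` is currently matched.
       0  1 
>* A   A  B 
 * B   A  C 
 * C   A  D 
   D   D  D 
(> = start, * = accepting)

start=A accept=A,B,C A-0->A A-1->B B-0->A B-1->C C-0->A C-1->D D-0->D D-1->D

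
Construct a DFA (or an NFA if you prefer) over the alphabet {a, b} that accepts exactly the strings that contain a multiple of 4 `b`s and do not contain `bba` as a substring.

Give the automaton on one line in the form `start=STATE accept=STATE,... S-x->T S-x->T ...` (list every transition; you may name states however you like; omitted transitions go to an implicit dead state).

start=s0 accept=s0,s9,s15 s0-a->s0 s0-b->s1 s1-a->s2 s1-b->s3 s2-a->s2 s2-b->s4 s3-a->s5 s3-b->s6 s4-a->s7 s4-b->s6 s5-a->s5 s5-b->s8 s6-a->s8 s6-b->s9 s7-a->s7 s7-b->s10 s8-a->s8 s8-b->s11 s9-a->s11 s9-b->s12 s10-a->s13 s10-b->s9 s11-a->s11 s11-b->s14 s12-a->s14 s12-b->s3 s13-a->s13 s13-b->s15 s14-a->s14 s14-b->s5 s15-a->s0 s15-b->s12

Build one automaton per condition and run them in lockstep. The first has 4 states tracking the count of `b`s modulo 4; the second has 4 states tracking partial matches of the forbidden pattern `bba`. A product state is a pair (one from each), accepting exactly when both do.
16 states suffice.
          a    b  
>* s0     s0   s1 
   s1     s2   s3 
   s2     s2   s4 
   s3     s5   s6 
   s4     s7   s6 
   s5     s5   s8 
   s6     s8   s9 
   s7     s7  s10 
   s8     s8  s11 
 * s9    s11  s12 
   s10   s13   s9 
   s11   s11  s14 
   s12   s14   s3 
   s13   s13  s15 
   s14   s14   s5 
 * s15    s0  s12 
(> = start, * = accepting)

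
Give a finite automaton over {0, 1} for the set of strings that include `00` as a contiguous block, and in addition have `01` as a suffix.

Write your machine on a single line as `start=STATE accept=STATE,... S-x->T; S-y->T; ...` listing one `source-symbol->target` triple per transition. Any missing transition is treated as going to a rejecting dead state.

start=q0; accept=q3; q0-0->q1; q0-1->q0; q1-0->q2; q1-1->q0; q2-0->q2; q2-1->q3; q3-0->q2; q3-1->q4; q4-0->q2; q4-1->q4

Handle the two conditions separately and then intersect. One (3 states) tracks whether and how much of `00` has been seen; the other (3 states) tracks how much of the suffix `01` has currently been matched. Each combined state is a pair, one component from each; accept when both components accept. Equivalent product states are then merged.
5 states suffice.
        0   1  
>  q0   q1  q0 
   q1   q2  q0 
   q2   q2  q3 
 * q3   q2  q4 
   q4   q2  q4 
(> = start, * = accepting)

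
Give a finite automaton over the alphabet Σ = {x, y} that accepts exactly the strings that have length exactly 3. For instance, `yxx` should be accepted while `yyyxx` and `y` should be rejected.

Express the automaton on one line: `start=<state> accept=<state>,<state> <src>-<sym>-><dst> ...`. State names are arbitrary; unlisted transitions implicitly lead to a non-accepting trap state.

start=q0 accept=q3 q0-x->q1 q0-y->q1 q1-x->q2 q1-y->q2 q2-x->q3 q2-y->q3 q3-x->q4 q3-y->q4 q4-x->q4 q4-y->q4

Count input length up to 4: every symbol moves from q0 toward q4, which means 'more than 3' and absorbs. Accept from {q3}.
A 5-state machine:
        x   y  
>  q0   q1  q1 
   q1   q2  q2 
   q2   q3  q3 
 * q3   q4  q4 
   q4   q4  q4 
(> = start, * = accepting)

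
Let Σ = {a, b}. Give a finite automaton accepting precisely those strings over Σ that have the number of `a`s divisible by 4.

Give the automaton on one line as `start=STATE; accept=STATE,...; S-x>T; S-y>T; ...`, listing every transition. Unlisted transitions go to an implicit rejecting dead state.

Keep the running count of `a`s modulo 4: each `a` advances along the cycle S0 → S1 → S2 → S3 → S0 while other symbols loop. Accept at S0.
        a   b  
>* S0   S1  S0 
   S1   S2  S1 
   S2   S3  S2 
   S3   S0  S3 
(> = start, * = accepting)

start=S0; accept=S0; S0-a>S1; S0-b>S0; S1-a>S2; S1-b>S1; S2-a>S3; S2-b>S2; S3-a>S0; S3-b>S3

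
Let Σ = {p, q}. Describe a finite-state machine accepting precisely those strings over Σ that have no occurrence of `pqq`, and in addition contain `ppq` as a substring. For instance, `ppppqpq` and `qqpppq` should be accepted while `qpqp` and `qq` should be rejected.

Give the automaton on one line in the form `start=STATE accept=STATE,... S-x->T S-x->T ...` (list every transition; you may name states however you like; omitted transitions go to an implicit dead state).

start=s0 accept=s4,s6 s0-p->s1 s0-q->s0 s1-p->s2 s1-q->s3 s2-p->s2 s2-q->s4 s3-p->s1 s3-q->s5 s4-p->s6 s4-q->s5 s5-p->s5 s5-q->s5 s6-p->s6 s6-q->s4

Handle the two conditions separately and then intersect. The first has 4 states tracking partial matches of the forbidden pattern `pqq`; the second has 4 states tracking whether and how much of `ppq` has been seen. A product state is a pair (one from each), accepting exactly when both do. Minimizing collapses redundant product states.
With 7 states:
        p   q  
>  s0   s1  s0 
   s1   s2  s3 
   s2   s2  s4 
   s3   s1  s5 
 * s4   s6  s5 
   s5   s5  s5 
 * s6   s6  s4 
(> = start, * = accepting)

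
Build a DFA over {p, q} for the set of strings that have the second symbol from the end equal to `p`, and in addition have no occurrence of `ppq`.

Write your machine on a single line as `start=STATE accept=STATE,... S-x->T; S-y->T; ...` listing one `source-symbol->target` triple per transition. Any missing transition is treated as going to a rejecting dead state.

start=S0; accept=S2,S3; S0-p->S1; S0-q->S0; S1-p->S2; S1-q->S3; S2-p->S2; S2-q->S4; S3-p->S1; S3-q->S0; S4-p->S4; S4-q->S4

Handle the two conditions separately and then intersect. The first has 7 states tracking the last 2 symbols read; the second has 4 states tracking partial matches of the forbidden pattern `ppq`. A product state is a pair (one from each), accepting exactly when both do. Equivalent product states are then merged.
        p   q  
>  S0   S1  S0 
   S1   S2  S3 
 * S2   S2  S4 
 * S3   S1  S0 
   S4   S4  S4 
(> = start, * = accepting)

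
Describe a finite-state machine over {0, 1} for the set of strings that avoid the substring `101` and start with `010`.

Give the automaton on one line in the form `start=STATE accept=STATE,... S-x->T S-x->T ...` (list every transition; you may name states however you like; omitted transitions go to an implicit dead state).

Handle the two conditions separately and then intersect. The first has 4 states tracking partial matches of the forbidden pattern `101`; the second has 5 states tracking whether the input so far still matches the prefix `010`. A product state is a pair (one from each), accepting exactly when both do. Equivalent product states are then merged.
With 7 states:
        0   1  
>  S0   S1  S2 
   S1   S2  S3 
   S2   S2  S2 
   S3   S4  S2 
 * S4   S5  S2 
 * S5   S5  S6 
 * S6   S4  S6 
(> = start, * = accepting)

start=S0 accept=S4,S5,S6 S0-0->S1 S0-1->S2 S1-0->S2 S1-1->S3 S2-0->S2 S2-1->S2 S3-0->S4 S3-1->S2 S4-0->S5 S4-1->S2 S5-0->S5 S5-1->S6 S6-0->S4 S6-1->S6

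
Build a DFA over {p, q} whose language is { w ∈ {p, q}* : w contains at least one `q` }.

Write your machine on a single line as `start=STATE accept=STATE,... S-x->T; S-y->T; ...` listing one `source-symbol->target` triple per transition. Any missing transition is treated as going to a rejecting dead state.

Count `q`s, saturating at 2: state A means no `q` yet, B means one `q` seen, C means more than one. Each `q` increments (capped at C); other symbols loop. Accept from {B, C}.
3 states suffice.
       p  q 
>  A   A  B 
 * B   B  C 
 * C   C  C 
(> = start, * = accepting)

start=A; accept=B,C; A-p->A; A-q->B; B-p->B; B-q->C; C-p->C; C-q->C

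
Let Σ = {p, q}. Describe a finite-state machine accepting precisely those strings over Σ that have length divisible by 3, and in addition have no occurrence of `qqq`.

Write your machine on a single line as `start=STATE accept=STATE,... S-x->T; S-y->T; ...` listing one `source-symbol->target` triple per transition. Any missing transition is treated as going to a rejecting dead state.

Handle the two conditions separately and then intersect. The first has 3 states tracking the input length modulo 3; the second has 4 states tracking partial matches of the forbidden pattern `qqq`. A product state is a pair (one from each), accepting exactly when both do. After merging equivalent states the machine shrinks.
With 10 states:
        p   q  
>* s0   s1  s2 
   s1   s3  s4 
   s2   s3  s5 
   s3   s0  s6 
   s4   s0  s7 
   s5   s0  s8 
 * s6   s1  s9 
 * s7   s1  s8 
   s8   s8  s8 
   s9   s3  s8 
(> = start, * = accepting)

start=s0; accept=s0,s6,s7; s0-p->s1; s0-q->s2; s1-p->s3; s1-q->s4; s2-p->s3; s2-q->s5; s3-p->s0; s3-q->s6; s4-p->s0; s4-q->s7; s5-p->s0; s5-q->s8; s6-p->s1; s6-q->s9; s7-p->s1; s7-q->s8; s8-p->s8; s8-q->s8; s9-p->s3; s9-q->s8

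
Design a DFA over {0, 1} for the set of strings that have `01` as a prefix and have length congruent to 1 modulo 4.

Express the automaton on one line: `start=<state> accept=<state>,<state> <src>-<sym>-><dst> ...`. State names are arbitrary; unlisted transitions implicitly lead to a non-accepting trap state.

Build one automaton per condition and run them in lockstep. The first has 4 states tracking whether the input so far still matches the prefix `01`; the second has 4 states tracking the input length modulo 4. A product state is a pair (one from each), accepting exactly when both do. Minimizing collapses redundant product states.
7 states suffice.
        0   1  
>  q0   q1  q2 
   q1   q2  q3 
   q2   q2  q2 
   q3   q4  q4 
   q4   q5  q5 
   q5   q6  q6 
 * q6   q3  q3 
(> = start, * = accepting)

start=q0 accept=q6 q0-0->q1 q0-1->q2 q1-0->q2 q1-1->q3 q2-0->q2 q2-1->q2 q3-0->q4 q3-1->q4 q4-0->q5 q4-1->q5 q5-0->q6 q5-1->q6 q6-0->q3 q6-1->q3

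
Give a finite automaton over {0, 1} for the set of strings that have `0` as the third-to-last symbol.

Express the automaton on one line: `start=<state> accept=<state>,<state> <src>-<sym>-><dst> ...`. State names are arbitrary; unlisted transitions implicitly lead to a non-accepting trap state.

A DFA must remember the last 3 symbols (since which symbol is third-to-last isn't known until the input ends). Use one state per possible window of the last ≤3 symbols; accept from those whose window starts with `0`.
With 15 states:
          0    1  
>  q0     q1   q2 
   q1     q3   q4 
   q2     q5   q6 
   q3     q7   q8 
   q4     q9  q10 
   q5    q11  q12 
   q6    q13  q14 
 * q7     q7   q8 
 * q8     q9  q10 
 * q9    q11  q12 
 * q10   q13  q14 
   q11    q7   q8 
   q12    q9  q10 
   q13   q11  q12 
   q14   q13  q14 
(> = start, * = accepting)

start=q0 accept=q7,q8,q9,q10 q0-0->q1 q0-1->q2 q1-0->q3 q1-1->q4 q2-0->q5 q2-1->q6 q3-0->q7 q3-1->q8 q4-0->q9 q4-1->q10 q5-0->q11 q5-1->q12 q6-0->q13 q6-1->q14 q7-0->q7 q7-1->q8 q8-0->q9 q8-1->q10 q9-0->q11 q9-1->q12 q10-0->q13 q10-1->q14 q11-0->q7 q11-1->q8 q12-0->q9 q12-1->q10 q13-0->q11 q13-1->q12 q14-0->q13 q14-1->q14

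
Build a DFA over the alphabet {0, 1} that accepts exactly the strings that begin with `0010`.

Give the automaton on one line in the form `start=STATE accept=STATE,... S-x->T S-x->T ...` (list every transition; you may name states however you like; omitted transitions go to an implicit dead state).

Walk along `0010` while the input agrees: from S0 take `0` to S1, and so on. Any deviation drops to the rejecting sink S5. Once S4 is reached the prefix is confirmed and every continuation is accepted.
        0   1  
>  S0   S1  S5 
   S1   S2  S5 
   S2   S5  S3 
   S3   S4  S5 
 * S4   S4  S4 
   S5   S5  S5 
(> = start, * = accepting)

start=S0 accept=S4 S0-0->S1 S0-1->S5 S1-0->S2 S1-1->S5 S2-0->S5 S2-1->S3 S3-0->S4 S3-1->S5 S4-0->S4 S4-1->S4 S5-0->S5 S5-1->S5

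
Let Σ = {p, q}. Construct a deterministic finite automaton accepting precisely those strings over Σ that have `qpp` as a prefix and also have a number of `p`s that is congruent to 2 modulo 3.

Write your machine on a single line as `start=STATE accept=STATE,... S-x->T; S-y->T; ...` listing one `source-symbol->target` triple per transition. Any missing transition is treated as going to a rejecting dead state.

start=s0; accept=s4; s0-p->s1; s0-q->s2; s1-p->s1; s1-q->s1; s2-p->s3; s2-q->s1; s3-p->s4; s3-q->s1; s4-p->s5; s4-q->s4; s5-p->s6; s5-q->s5; s6-p->s4; s6-q->s6

Run two small machines in parallel and take their product. The first has 5 states tracking whether the input so far still matches the prefix `qpp`; the second has 3 states tracking the count of `p`s modulo 3. A product state is a pair (one from each), accepting exactly when both do. After merging equivalent states the machine shrinks.
        p   q  
>  s0   s1  s2 
   s1   s1  s1 
   s2   s3  s1 
   s3   s4  s1 
 * s4   s5  s4 
   s5   s6  s5 
   s6   s4  s6 
(> = start, * = accepting)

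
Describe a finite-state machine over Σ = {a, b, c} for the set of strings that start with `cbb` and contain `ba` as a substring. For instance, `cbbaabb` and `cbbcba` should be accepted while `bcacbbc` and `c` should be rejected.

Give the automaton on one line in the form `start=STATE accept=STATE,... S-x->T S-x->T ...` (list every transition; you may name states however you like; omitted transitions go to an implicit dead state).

start=q0 accept=q5 q0-a->q1 q0-b->q1 q0-c->q2 q1-a->q1 q1-b->q1 q1-c->q1 q2-a->q1 q2-b->q3 q2-c->q1 q3-a->q1 q3-b->q4 q3-c->q1 q4-a->q5 q4-b->q4 q4-c->q6 q5-a->q5 q5-b->q5 q5-c->q5 q6-a->q6 q6-b->q4 q6-c->q6

Handle the two conditions separately and then intersect. One (5 states) tracks whether the input so far still matches the prefix `cbb`; the other (3 states) tracks whether and how much of `ba` has been seen. Each combined state is a pair, one component from each; accept when both components accept. Equivalent product states are then merged.
7 states suffice.
        a   b   c  
>  q0   q1  q1  q2 
   q1   q1  q1  q1 
   q2   q1  q3  q1 
   q3   q1  q4  q1 
   q4   q5  q4  q6 
 * q5   q5  q5  q5 
   q6   q6  q4  q6 
(> = start, * = accepting)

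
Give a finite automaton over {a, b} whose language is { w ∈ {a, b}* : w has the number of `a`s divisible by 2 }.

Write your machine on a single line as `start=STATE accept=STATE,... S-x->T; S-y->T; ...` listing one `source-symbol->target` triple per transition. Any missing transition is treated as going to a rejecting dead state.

The only thing that matters is how many `a`s have appeared, reduced mod 2. Use one state per residue: S0 for 0, …, S1 for 1. Reading `a` moves to the next residue; anything else stays put. S0 is accepting.
A 2-state machine:
        a   b  
>* S0   S1  S0 
   S1   S0  S1 
(> = start, * = accepting)

start=S0; accept=S0; S0-a->S1; S0-b->S0; S1-a->S0; S1-b->S1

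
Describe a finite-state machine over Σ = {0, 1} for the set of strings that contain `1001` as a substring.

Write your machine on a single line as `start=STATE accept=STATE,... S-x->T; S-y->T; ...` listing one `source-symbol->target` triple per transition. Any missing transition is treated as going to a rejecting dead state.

start=S0; accept=S4; S0-0->S0; S0-1->S1; S1-0->S2; S1-1->S1; S2-0->S3; S2-1->S1; S3-0->S0; S3-1->S4; S4-0->S4; S4-1->S4

States S0..S3 record the length of the longest prefix of `1001` that matches the current input suffix. Reaching S4 means `1001` has been seen, and we stay there forever. Accept from S4.
5 states suffice.
        0   1  
>  S0   S0  S1 
   S1   S2  S1 
   S2   S3  S1 
   S3   S0  S4 
 * S4   S4  S4 
(> = start, * = accepting)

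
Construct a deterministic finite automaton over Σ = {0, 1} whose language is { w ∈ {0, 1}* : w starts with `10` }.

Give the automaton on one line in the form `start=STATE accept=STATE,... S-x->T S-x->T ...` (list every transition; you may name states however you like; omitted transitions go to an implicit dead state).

start=A accept=C A-0->D A-1->B B-0->C B-1->D C-0->C C-1->C D-0->D D-1->D

Check the first 2 symbols one by one: A through B record how many have matched `10` so far; any wrong symbol goes to the dead state D. After all 2 match we enter the accepting sink C.
With 4 states:
       0  1 
>  A   D  B 
   B   C  D 
 * C   C  C 
   D   D  D 
(> = start, * = accepting)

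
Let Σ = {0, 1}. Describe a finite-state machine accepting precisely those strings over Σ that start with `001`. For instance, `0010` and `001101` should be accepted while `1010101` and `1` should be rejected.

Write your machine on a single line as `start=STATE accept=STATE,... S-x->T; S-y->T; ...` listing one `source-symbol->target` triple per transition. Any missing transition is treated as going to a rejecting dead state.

Check the first 3 symbols one by one: q0 through q2 record how many have matched `001` so far; any wrong symbol goes to the dead state q4. After all 3 match we enter the accepting sink q3.
A 5-state machine:
        0   1  
>  q0   q1  q4 
   q1   q2  q4 
   q2   q4  q3 
 * q3   q3  q3 
   q4   q4  q4 
(> = start, * = accepting)

start=q0; accept=q3; q0-0->q1; q0-1->q4; q1-0->q2; q1-1->q4; q2-0->q4; q2-1->q3; q3-0->q3; q3-1->q3; q4-0->q4; q4-1->q4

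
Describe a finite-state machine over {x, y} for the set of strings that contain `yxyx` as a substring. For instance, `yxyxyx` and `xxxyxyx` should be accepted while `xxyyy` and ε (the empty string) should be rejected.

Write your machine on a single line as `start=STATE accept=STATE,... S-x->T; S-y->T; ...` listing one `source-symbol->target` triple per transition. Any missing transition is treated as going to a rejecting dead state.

States q0..q3 record the length of the longest prefix of `yxyx` that matches the current input suffix. Reaching q4 means `yxyx` has been seen, and we stay there forever. Accept from q4.
5 states suffice.
        x   y  
>  q0   q0  q1 
   q1   q2  q1 
   q2   q0  q3 
   q3   q4  q1 
 * q4   q4  q4 
(> = start, * = accepting)

start=q0; accept=q4; q0-x->q0; q0-y->q1; q1-x->q2; q1-y->q1; q2-x->q0; q2-y->q3; q3-x->q4; q3-y->q1; q4-x->q4; q4-y->q4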